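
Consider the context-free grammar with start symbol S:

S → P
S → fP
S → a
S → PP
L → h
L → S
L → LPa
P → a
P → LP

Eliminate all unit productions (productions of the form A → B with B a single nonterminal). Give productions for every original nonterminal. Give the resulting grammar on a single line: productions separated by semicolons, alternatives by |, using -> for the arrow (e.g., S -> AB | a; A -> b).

S -> a | LP | PP | fP; L -> a | h | LP | PP | fP | LPa; P -> a | LP

Unit productions: L->S, S->P.
Unit pairs (A ⇒* B via units): (L,P), (L,S), (S,P).
S: inherits non-unit rules of {P, S} → LP | PP | a | fP.
L: inherits non-unit rules of {L, P, S} → LP | LPa | PP | a | fP | h.
P: inherits non-unit rules of {P} → LP | a.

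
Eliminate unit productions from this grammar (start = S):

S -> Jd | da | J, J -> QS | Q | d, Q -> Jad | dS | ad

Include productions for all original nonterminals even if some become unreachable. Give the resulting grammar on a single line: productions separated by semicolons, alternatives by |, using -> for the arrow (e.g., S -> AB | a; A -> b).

S -> d | Jd | QS | ad | dS | da | Jad; J -> d | QS | ad | dS | Jad; Q -> ad | dS | Jad

Unit productions: J->Q, S->J.
Unit pairs (A ⇒* B via units): (J,Q), (S,J), (S,Q).
S: inherits non-unit rules of {J, Q, S} → Jad | Jd | QS | ad | d | dS | da.
J: inherits non-unit rules of {J, Q} → Jad | QS | ad | d | dS.
Q: inherits non-unit rules of {Q} → Jad | ad | dS.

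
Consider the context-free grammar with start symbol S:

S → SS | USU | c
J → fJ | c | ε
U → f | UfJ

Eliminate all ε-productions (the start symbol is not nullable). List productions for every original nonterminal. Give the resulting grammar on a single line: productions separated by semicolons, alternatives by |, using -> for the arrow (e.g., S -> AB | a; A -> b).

Nullable set: {J}.
Drop J -> ε.
J -> fJ: J nullable, giving f | fJ.
U -> UfJ: J nullable, giving Uf | UfJ.
Unchanged (no nullable symbols): S -> SS; S -> USU; S -> c; J -> c; U -> f.

S -> c | SS | USU; J -> c | f | fJ; U -> f | Uf | UfJ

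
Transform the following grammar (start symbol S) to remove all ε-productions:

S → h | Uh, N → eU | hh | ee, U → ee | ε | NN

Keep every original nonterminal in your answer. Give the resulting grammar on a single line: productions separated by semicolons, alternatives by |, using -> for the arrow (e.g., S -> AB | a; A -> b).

S -> h | Uh; N -> e | eU | ee | hh; U -> NN | ee

Nullable set: {U}.
S -> Uh: U nullable, giving Uh | h.
N -> eU: U nullable, giving e | eU.
Drop U -> ε.
Unchanged (no nullable symbols): S -> h; N -> ee; N -> hh; U -> NN; U -> ee.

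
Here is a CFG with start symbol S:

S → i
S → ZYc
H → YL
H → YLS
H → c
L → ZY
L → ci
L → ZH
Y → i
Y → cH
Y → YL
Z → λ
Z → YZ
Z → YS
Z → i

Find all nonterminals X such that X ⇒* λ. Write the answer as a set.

{Z}

Directly nullable (have an ε-rule): {Z}.
Not nullable: H, L, S, Y — each has a terminal in every rule's right-hand side or depends on a non-nullable symbol.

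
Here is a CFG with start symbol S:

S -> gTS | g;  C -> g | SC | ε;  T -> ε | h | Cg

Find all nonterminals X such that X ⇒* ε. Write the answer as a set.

{C, T}

Directly nullable (have an ε-rule): {C, T}.
Not nullable: S — each has a terminal in every rule's right-hand side or depends on a non-nullable symbol.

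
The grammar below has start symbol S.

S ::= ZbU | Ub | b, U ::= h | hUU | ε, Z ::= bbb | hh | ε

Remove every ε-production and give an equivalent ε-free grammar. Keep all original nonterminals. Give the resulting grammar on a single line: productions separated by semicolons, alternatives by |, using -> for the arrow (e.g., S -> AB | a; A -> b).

Nullable set: {U, Z}.
S -> Ub: U nullable, giving Ub | b.
S -> ZbU: Z, U nullable, giving Zb | ZbU | b | bU.
Drop U -> ε.
U -> hUU: U, U nullable, giving h | hU | hUU.
Drop Z -> ε.
Unchanged (no nullable symbols): S -> b; U -> h; Z -> bbb; Z -> hh.

S -> b | Ub | Zb | bU | ZbU; U -> h | hU | hUU; Z -> hh | bbb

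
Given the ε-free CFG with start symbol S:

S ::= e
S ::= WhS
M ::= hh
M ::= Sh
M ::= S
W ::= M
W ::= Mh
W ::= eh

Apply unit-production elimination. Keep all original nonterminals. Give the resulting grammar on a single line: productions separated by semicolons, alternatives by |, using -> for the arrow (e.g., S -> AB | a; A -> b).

Unit productions: M->S, W->M.
Unit pairs (A ⇒* B via units): (M,S), (W,M), (W,S).
S: inherits non-unit rules of {S} → WhS | e.
M: inherits non-unit rules of {M, S} → Sh | WhS | e | hh.
W: inherits non-unit rules of {M, S, W} → Mh | Sh | WhS | e | eh | hh.

S -> e | WhS; M -> e | Sh | hh | WhS; W -> e | Mh | Sh | eh | hh | WhS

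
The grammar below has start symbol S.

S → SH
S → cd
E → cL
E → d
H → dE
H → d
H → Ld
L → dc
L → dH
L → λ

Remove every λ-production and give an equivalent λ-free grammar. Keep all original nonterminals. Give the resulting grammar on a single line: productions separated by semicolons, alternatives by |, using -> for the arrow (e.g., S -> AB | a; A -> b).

S -> SH | cd; E -> c | d | cL; H -> d | Ld | dE; L -> dH | dc

Nullable set: {L}.
E -> cL: L nullable, giving c | cL.
H -> Ld: L nullable, giving Ld | d.
Drop L -> λ.
Unchanged (no nullable symbols): S -> SH; S -> cd; E -> d; H -> d; H -> dE; L -> dH; L -> dc.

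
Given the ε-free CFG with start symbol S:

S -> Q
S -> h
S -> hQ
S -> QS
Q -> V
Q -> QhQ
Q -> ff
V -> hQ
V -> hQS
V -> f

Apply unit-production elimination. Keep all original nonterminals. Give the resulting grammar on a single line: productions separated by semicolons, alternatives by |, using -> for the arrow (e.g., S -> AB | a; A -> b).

Unit productions: Q->V, S->Q.
Unit pairs (A ⇒* B via units): (Q,V), (S,Q), (S,V).
S: inherits non-unit rules of {Q, S, V} → QS | QhQ | f | ff | h | hQ | hQS.
Q: inherits non-unit rules of {Q, V} → QhQ | f | ff | hQ | hQS.
V: inherits non-unit rules of {V} → f | hQ | hQS.

S -> f | h | QS | ff | hQ | QhQ | hQS; Q -> f | ff | hQ | QhQ | hQS; V -> f | hQ | hQS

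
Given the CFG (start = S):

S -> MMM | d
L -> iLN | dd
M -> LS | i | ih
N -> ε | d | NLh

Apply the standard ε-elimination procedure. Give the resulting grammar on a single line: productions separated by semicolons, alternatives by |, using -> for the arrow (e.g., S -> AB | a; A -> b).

Nullable set: {N}.
L -> iLN: N nullable, giving iL | iLN.
Drop N -> ε.
N -> NLh: N nullable, giving Lh | NLh.
Unchanged (no nullable symbols): S -> MMM; S -> d; L -> dd; M -> LS; M -> i; M -> ih; N -> d.

S -> d | MMM; L -> dd | iL | iLN; M -> i | LS | ih; N -> d | Lh | NLh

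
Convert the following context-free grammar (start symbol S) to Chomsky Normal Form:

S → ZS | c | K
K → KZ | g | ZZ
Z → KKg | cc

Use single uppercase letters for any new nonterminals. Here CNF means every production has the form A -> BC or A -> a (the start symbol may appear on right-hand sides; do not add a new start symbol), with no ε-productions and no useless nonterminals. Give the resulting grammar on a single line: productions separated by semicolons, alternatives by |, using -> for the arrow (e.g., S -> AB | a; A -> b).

No ε-productions.
After unit-elimination: S -> c | g | KZ | ZS | ZZ; K -> g | KZ | ZZ; Z -> cc | KKg.
TERM: introduce B -> c, A -> g and substitute in every rule of length ≥2.
BIN: Z -> KKA becomes Z -> KC, C -> KA.

S -> c | g | KZ | ZS | ZZ; A -> g; B -> c; C -> KA; K -> g | KZ | ZZ; Z -> BB | KC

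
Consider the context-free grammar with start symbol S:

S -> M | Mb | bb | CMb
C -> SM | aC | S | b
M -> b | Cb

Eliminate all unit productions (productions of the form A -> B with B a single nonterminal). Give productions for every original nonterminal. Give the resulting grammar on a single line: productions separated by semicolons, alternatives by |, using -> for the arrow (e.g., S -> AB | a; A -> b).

Unit productions: C->S, S->M.
Unit pairs (A ⇒* B via units): (C,M), (C,S), (S,M).
S: inherits non-unit rules of {M, S} → CMb | Cb | Mb | b | bb.
C: inherits non-unit rules of {C, M, S} → CMb | Cb | Mb | SM | aC | b | bb.
M: inherits non-unit rules of {M} → Cb | b.

S -> b | Cb | Mb | bb | CMb; C -> b | Cb | Mb | SM | aC | bb | CMb; M -> b | Cb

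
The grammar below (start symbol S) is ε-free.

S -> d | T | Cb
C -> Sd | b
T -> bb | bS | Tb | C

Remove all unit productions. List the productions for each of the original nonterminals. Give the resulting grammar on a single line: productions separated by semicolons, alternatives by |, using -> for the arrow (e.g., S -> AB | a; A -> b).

Unit productions: S->T, T->C.
Unit pairs (A ⇒* B via units): (S,C), (S,T), (T,C).
S: inherits non-unit rules of {C, S, T} → Cb | Sd | Tb | b | bS | bb | d.
C: inherits non-unit rules of {C} → Sd | b.
T: inherits non-unit rules of {C, T} → Sd | Tb | b | bS | bb.

S -> b | d | Cb | Sd | Tb | bS | bb; C -> b | Sd; T -> b | Sd | Tb | bS | bb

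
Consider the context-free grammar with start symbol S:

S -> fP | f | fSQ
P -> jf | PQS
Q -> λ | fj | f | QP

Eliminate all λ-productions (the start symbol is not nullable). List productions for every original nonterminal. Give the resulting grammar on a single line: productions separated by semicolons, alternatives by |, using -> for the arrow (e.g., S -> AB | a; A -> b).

Nullable set: {Q}.
S -> fSQ: Q nullable, giving fS | fSQ.
P -> PQS: Q nullable, giving PQS | PS.
Drop Q -> λ.
Q -> QP: Q nullable, giving P | QP.
Unchanged (no nullable symbols): S -> f; S -> fP; P -> jf; Q -> f; Q -> fj.

S -> f | fP | fS | fSQ; P -> PS | jf | PQS; Q -> P | f | QP | fj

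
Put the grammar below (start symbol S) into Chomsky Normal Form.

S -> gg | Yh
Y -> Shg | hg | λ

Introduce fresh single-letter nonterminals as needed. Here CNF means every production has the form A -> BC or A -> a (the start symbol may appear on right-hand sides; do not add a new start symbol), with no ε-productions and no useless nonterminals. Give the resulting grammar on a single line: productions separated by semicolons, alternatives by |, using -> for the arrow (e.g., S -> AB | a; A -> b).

Nullable: {Y}; after ε-elimination: S -> h | Yh | gg; Y -> hg | Shg.
No unit productions to eliminate.
TERM: introduce B -> g, A -> h and substitute in every rule of length ≥2.
BIN: Y -> SAB becomes Y -> SC, C -> AB.

S -> h | BB | YA; A -> h; B -> g; C -> AB; Y -> AB | SC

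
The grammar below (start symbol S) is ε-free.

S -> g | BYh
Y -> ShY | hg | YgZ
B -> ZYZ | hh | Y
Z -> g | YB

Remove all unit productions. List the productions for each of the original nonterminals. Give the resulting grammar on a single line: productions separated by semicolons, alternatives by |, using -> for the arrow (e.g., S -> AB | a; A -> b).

Unit productions: B->Y.
Unit pairs (A ⇒* B via units): (B,Y).
S: inherits non-unit rules of {S} → BYh | g.
B: inherits non-unit rules of {B, Y} → ShY | YgZ | ZYZ | hg | hh.
Y: inherits non-unit rules of {Y} → ShY | YgZ | hg.
Z: inherits non-unit rules of {Z} → YB | g.

S -> g | BYh; B -> hg | hh | ShY | YgZ | ZYZ; Y -> hg | ShY | YgZ; Z -> g | YB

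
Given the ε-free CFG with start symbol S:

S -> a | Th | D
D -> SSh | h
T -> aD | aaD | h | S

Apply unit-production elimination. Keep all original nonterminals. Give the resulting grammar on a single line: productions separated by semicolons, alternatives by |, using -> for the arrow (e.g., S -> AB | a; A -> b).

S -> a | h | Th | SSh; D -> h | SSh; T -> a | h | Th | aD | SSh | aaD

Unit productions: S->D, T->S.
Unit pairs (A ⇒* B via units): (S,D), (T,D), (T,S).
S: inherits non-unit rules of {D, S} → SSh | Th | a | h.
D: inherits non-unit rules of {D} → SSh | h.
T: inherits non-unit rules of {D, S, T} → SSh | Th | a | aD | aaD | h.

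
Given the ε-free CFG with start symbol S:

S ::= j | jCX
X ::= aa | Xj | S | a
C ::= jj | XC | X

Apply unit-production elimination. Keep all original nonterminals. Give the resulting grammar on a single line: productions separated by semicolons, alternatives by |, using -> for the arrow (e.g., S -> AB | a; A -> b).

Unit productions: C->X, X->S.
Unit pairs (A ⇒* B via units): (C,S), (C,X), (X,S).
S: inherits non-unit rules of {S} → j | jCX.
C: inherits non-unit rules of {C, S, X} → XC | Xj | a | aa | j | jCX | jj.
X: inherits non-unit rules of {S, X} → Xj | a | aa | j | jCX.

S -> j | jCX; C -> a | j | XC | Xj | aa | jj | jCX; X -> a | j | Xj | aa | jCX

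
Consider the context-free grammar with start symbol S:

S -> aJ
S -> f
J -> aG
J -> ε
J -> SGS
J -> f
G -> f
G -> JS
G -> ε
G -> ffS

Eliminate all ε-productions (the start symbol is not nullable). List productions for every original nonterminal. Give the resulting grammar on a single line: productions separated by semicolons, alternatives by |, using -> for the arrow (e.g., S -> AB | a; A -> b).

Nullable set: {G, J}.
S -> aJ: J nullable, giving a | aJ.
Drop G -> ε.
G -> JS: J nullable, giving JS | S.
Drop J -> ε.
J -> SGS: G nullable, giving SGS | SS.
J -> aG: G nullable, giving a | aG.
Unchanged (no nullable symbols): S -> f; G -> f; G -> ffS; J -> f.

S -> a | f | aJ; G -> S | f | JS | ffS; J -> a | f | SS | aG | SGS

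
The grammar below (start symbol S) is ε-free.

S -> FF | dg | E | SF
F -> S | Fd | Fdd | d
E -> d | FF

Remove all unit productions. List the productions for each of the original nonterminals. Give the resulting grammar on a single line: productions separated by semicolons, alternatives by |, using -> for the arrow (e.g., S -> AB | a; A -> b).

S -> d | FF | SF | dg; E -> d | FF; F -> d | FF | Fd | SF | dg | Fdd

Unit productions: F->S, S->E.
Unit pairs (A ⇒* B via units): (F,E), (F,S), (S,E).
S: inherits non-unit rules of {E, S} → FF | SF | d | dg.
E: inherits non-unit rules of {E} → FF | d.
F: inherits non-unit rules of {E, F, S} → FF | Fd | Fdd | SF | d | dg.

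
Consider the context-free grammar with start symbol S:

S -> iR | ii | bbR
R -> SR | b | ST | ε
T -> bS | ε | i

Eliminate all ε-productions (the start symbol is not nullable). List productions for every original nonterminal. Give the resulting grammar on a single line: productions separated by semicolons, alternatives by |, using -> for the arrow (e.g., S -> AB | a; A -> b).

Nullable set: {R, T}.
S -> bbR: R nullable, giving bb | bbR.
S -> iR: R nullable, giving i | iR.
Drop R -> ε.
R -> SR: R nullable, giving S | SR.
R -> ST: T nullable, giving S | ST.
Drop T -> ε.
Unchanged (no nullable symbols): S -> ii; R -> b; T -> bS; T -> i.

S -> i | bb | iR | ii | bbR; R -> S | b | SR | ST; T -> i | bS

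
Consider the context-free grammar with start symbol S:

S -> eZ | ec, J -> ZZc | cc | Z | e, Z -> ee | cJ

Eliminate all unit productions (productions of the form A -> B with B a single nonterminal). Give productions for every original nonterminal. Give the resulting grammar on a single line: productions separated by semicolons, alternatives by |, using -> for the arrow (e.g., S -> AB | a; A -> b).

S -> eZ | ec; J -> e | cJ | cc | ee | ZZc; Z -> cJ | ee

Unit productions: J->Z.
Unit pairs (A ⇒* B via units): (J,Z).
S: inherits non-unit rules of {S} → eZ | ec.
J: inherits non-unit rules of {J, Z} → ZZc | cJ | cc | e | ee.
Z: inherits non-unit rules of {Z} → cJ | ee.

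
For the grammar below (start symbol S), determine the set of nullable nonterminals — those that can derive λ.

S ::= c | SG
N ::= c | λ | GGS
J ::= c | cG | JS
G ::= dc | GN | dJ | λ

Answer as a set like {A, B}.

{G, N}

Directly nullable (have an ε-rule): {G, N}.
Not nullable: J, S — each has a terminal in every rule's right-hand side or depends on a non-nullable symbol.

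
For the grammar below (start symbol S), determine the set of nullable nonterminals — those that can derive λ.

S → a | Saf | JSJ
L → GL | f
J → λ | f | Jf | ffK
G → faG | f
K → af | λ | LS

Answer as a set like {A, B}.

{J, K}

Directly nullable (have an ε-rule): {J, K}.
Not nullable: G, L, S — each has a terminal in every rule's right-hand side or depends on a non-nullable symbol.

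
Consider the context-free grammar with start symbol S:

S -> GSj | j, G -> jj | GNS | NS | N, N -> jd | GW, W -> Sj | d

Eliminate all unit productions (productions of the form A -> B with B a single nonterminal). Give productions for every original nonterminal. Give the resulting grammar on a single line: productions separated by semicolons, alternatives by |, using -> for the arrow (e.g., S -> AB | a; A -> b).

S -> j | GSj; G -> GW | NS | jd | jj | GNS; N -> GW | jd; W -> d | Sj

Unit productions: G->N.
Unit pairs (A ⇒* B via units): (G,N).
S: inherits non-unit rules of {S} → GSj | j.
G: inherits non-unit rules of {G, N} → GNS | GW | NS | jd | jj.
N: inherits non-unit rules of {N} → GW | jd.
W: inherits non-unit rules of {W} → Sj | d.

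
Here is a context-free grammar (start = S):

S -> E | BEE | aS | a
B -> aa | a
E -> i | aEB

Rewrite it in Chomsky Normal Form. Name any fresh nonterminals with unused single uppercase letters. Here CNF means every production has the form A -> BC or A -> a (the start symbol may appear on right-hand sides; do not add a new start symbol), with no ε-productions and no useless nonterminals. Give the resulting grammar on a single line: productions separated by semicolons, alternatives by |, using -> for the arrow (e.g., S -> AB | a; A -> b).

S -> a | i | AD | AS | BF; A -> a; B -> a | AA; C -> EB; D -> EB; E -> i | AC; F -> EE

No ε-productions.
After unit-elimination: S -> a | i | aS | BEE | aEB; B -> a | aa; E -> i | aEB.
TERM: introduce A -> a and substitute in every rule of length ≥2.
BIN: E -> AEB becomes E -> AC, C -> EB; S -> AEB becomes S -> AD, D -> EB; S -> BEE becomes S -> BF, F -> EE.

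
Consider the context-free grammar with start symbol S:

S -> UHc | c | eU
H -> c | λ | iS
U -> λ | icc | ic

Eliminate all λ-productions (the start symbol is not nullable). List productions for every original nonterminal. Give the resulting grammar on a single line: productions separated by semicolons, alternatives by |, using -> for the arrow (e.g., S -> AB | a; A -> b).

S -> c | e | Hc | Uc | eU | UHc; H -> c | iS; U -> ic | icc

Nullable set: {H, U}.
S -> UHc: U, H nullable, giving Hc | UHc | Uc | c.
S -> eU: U nullable, giving e | eU.
Drop H -> λ.
Drop U -> λ.
Unchanged (no nullable symbols): S -> c; H -> c; H -> iS; U -> ic; U -> icc.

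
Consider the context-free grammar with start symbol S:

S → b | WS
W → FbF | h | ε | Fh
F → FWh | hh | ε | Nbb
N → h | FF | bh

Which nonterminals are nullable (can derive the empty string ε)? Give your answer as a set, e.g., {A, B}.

Directly nullable (have an ε-rule): {F, W}.
N is nullable via N -> FF (every symbol on the right is already known nullable).
Not nullable: S — each has a terminal in every rule's right-hand side or depends on a non-nullable symbol.

{F, N, W}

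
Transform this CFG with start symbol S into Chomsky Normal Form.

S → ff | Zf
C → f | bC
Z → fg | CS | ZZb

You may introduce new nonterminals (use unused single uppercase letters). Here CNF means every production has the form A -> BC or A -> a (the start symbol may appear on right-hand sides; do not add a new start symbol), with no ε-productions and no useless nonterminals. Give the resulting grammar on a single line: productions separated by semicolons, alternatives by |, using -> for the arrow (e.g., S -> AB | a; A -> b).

No ε-productions.
No unit productions to eliminate.
TERM: introduce A -> b, B -> f, D -> g and substitute in every rule of length ≥2.
BIN: Z -> ZZA becomes Z -> ZE, E -> ZA.

S -> BB | ZB; A -> b; B -> f; C -> f | AC; D -> g; E -> ZA; Z -> BD | CS | ZE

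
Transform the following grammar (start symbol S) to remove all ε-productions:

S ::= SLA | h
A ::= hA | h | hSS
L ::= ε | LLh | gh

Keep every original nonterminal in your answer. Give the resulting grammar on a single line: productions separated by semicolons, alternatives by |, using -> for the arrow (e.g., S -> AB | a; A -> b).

Nullable set: {L}.
S -> SLA: L nullable, giving SA | SLA.
Drop L -> ε.
L -> LLh: L, L nullable, giving LLh | Lh | h.
Unchanged (no nullable symbols): S -> h; A -> h; A -> hA; A -> hSS; L -> gh.

S -> h | SA | SLA; A -> h | hA | hSS; L -> h | Lh | gh | LLh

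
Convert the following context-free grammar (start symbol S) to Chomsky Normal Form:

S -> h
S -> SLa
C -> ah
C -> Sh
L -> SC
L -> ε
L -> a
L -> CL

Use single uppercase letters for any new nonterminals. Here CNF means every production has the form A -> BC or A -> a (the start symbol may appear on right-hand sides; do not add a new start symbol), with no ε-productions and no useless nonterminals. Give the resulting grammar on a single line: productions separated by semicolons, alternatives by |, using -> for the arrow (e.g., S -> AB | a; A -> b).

Nullable: {L}; after ε-elimination: S -> h | Sa | SLa; C -> Sh | ah; L -> C | a | CL | SC.
After unit-elimination: S -> h | Sa | SLa; C -> Sh | ah; L -> a | CL | SC | Sh | ah.
TERM: introduce B -> a, A -> h and substitute in every rule of length ≥2.
BIN: S -> SLB becomes S -> SD, D -> LB.

S -> h | SB | SD; A -> h; B -> a; C -> BA | SA; D -> LB; L -> a | BA | CL | SA | SC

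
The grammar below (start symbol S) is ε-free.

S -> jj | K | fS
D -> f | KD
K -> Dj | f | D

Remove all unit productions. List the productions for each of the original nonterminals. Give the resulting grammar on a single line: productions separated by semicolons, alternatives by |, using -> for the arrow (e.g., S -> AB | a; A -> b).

Unit productions: K->D, S->K.
Unit pairs (A ⇒* B via units): (K,D), (S,D), (S,K).
S: inherits non-unit rules of {D, K, S} → Dj | KD | f | fS | jj.
D: inherits non-unit rules of {D} → KD | f.
K: inherits non-unit rules of {D, K} → Dj | KD | f.

S -> f | Dj | KD | fS | jj; D -> f | KD; K -> f | Dj | KD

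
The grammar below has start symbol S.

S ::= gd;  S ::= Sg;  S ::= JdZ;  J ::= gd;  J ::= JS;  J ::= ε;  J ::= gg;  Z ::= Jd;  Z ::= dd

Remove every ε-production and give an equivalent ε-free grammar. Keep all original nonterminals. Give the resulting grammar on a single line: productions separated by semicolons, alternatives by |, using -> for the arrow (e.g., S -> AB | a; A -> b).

Nullable set: {J}.
S -> JdZ: J nullable, giving JdZ | dZ.
Drop J -> ε.
J -> JS: J nullable, giving JS | S.
Z -> Jd: J nullable, giving Jd | d.
Unchanged (no nullable symbols): S -> Sg; S -> gd; J -> gd; J -> gg; Z -> dd.

S -> Sg | dZ | gd | JdZ; J -> S | JS | gd | gg; Z -> d | Jd | dd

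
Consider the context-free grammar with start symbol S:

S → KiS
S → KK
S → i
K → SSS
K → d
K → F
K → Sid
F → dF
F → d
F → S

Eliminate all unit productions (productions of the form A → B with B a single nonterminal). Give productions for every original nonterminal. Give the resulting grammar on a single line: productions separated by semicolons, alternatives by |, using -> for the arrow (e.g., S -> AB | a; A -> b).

S -> i | KK | KiS; F -> d | i | KK | dF | KiS; K -> d | i | KK | dF | KiS | SSS | Sid

Unit productions: F->S, K->F.
Unit pairs (A ⇒* B via units): (F,S), (K,F), (K,S).
S: inherits non-unit rules of {S} → KK | KiS | i.
F: inherits non-unit rules of {F, S} → KK | KiS | d | dF | i.
K: inherits non-unit rules of {F, K, S} → KK | KiS | SSS | Sid | d | dF | i.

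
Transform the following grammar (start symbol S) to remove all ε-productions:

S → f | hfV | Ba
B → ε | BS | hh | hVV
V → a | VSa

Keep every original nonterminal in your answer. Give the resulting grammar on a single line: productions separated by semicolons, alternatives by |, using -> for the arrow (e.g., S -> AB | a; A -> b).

S -> a | f | Ba | hfV; B -> S | BS | hh | hVV; V -> a | VSa

Nullable set: {B}.
S -> Ba: B nullable, giving Ba | a.
Drop B -> ε.
B -> BS: B nullable, giving BS | S.
Unchanged (no nullable symbols): S -> f; S -> hfV; B -> hVV; B -> hh; V -> VSa; V -> a.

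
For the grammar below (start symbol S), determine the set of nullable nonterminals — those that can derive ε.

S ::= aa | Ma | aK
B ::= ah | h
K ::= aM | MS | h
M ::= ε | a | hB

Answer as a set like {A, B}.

{M}

Directly nullable (have an ε-rule): {M}.
Not nullable: B, K, S — each has a terminal in every rule's right-hand side or depends on a non-nullable symbol.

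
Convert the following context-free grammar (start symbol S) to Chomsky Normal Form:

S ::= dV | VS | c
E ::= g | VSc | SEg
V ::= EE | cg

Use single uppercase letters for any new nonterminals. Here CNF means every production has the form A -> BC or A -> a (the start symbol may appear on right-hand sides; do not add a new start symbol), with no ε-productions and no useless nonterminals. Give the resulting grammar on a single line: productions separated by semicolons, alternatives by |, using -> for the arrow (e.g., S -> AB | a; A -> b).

No ε-productions.
No unit productions to eliminate.
TERM: introduce B -> c, C -> d, A -> g and substitute in every rule of length ≥2.
BIN: E -> SEA becomes E -> SD, D -> EA; E -> VSB becomes E -> VF, F -> SB.

S -> c | CV | VS; A -> g; B -> c; C -> d; D -> EA; E -> g | SD | VF; F -> SB; V -> BA | EE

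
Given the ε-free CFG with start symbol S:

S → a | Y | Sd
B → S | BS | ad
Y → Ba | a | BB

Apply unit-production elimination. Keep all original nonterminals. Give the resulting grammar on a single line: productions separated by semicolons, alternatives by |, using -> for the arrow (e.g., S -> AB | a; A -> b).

S -> a | BB | Ba | Sd; B -> a | BB | BS | Ba | Sd | ad; Y -> a | BB | Ba

Unit productions: B->S, S->Y.
Unit pairs (A ⇒* B via units): (B,S), (B,Y), (S,Y).
S: inherits non-unit rules of {S, Y} → BB | Ba | Sd | a.
B: inherits non-unit rules of {B, S, Y} → BB | BS | Ba | Sd | a | ad.
Y: inherits non-unit rules of {Y} → BB | Ba | a.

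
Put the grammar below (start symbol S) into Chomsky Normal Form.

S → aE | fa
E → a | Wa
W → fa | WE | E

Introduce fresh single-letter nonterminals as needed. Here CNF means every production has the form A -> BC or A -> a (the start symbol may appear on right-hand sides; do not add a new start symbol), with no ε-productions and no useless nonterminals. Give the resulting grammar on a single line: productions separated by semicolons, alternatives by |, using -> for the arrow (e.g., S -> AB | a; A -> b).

S -> AE | BA; A -> a; B -> f; E -> a | WA; W -> a | BA | WA | WE

No ε-productions.
After unit-elimination: S -> aE | fa; E -> a | Wa; W -> a | WE | Wa | fa.
TERM: introduce A -> a, B -> f and substitute in every rule of length ≥2.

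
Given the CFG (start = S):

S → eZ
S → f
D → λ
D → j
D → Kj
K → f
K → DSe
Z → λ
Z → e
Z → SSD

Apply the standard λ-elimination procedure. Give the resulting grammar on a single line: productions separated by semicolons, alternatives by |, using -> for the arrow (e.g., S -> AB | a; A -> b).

Nullable set: {D, Z}.
S -> eZ: Z nullable, giving e | eZ.
Drop D -> λ.
K -> DSe: D nullable, giving DSe | Se.
Drop Z -> λ.
Z -> SSD: D nullable, giving SS | SSD.
Unchanged (no nullable symbols): S -> f; D -> Kj; D -> j; K -> f; Z -> e.

S -> e | f | eZ; D -> j | Kj; K -> f | Se | DSe; Z -> e | SS | SSD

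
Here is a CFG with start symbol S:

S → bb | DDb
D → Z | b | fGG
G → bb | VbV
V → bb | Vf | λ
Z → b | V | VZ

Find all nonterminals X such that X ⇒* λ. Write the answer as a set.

Directly nullable (have an ε-rule): {V}.
Z is nullable via Z -> V (every symbol on the right is already known nullable).
D is nullable via D -> Z (every symbol on the right is already known nullable).
Not nullable: G, S — each has a terminal in every rule's right-hand side or depends on a non-nullable symbol.

{D, V, Z}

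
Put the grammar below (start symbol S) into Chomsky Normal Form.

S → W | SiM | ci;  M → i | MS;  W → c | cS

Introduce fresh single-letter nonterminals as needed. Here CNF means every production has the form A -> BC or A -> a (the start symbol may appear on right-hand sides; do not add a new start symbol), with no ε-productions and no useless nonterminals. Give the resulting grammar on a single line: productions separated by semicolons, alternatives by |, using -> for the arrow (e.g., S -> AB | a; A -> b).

S -> c | BA | BS | SC; A -> i; B -> c; C -> AM; M -> i | MS

No ε-productions.
After unit-elimination: S -> c | cS | ci | SiM; M -> i | MS; W -> c | cS.
TERM: introduce B -> c, A -> i and substitute in every rule of length ≥2.
BIN: S -> SAM becomes S -> SC, C -> AM.
Drop unreachable/unproductive: W.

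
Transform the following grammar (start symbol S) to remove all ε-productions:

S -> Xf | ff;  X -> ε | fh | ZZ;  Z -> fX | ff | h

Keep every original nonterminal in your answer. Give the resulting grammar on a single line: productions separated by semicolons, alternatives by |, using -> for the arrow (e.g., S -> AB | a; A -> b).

S -> f | Xf | ff; X -> ZZ | fh; Z -> f | h | fX | ff

Nullable set: {X}.
S -> Xf: X nullable, giving Xf | f.
Drop X -> ε.
Z -> fX: X nullable, giving f | fX.
Unchanged (no nullable symbols): S -> ff; X -> ZZ; X -> fh; Z -> ff; Z -> h.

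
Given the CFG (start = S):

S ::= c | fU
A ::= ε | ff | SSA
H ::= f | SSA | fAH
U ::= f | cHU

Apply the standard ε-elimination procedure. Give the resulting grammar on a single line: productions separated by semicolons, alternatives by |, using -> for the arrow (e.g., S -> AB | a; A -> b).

Nullable set: {A}.
Drop A -> ε.
A -> SSA: A nullable, giving SS | SSA.
H -> SSA: A nullable, giving SS | SSA.
H -> fAH: A nullable, giving fAH | fH.
Unchanged (no nullable symbols): S -> c; S -> fU; A -> ff; H -> f; U -> cHU; U -> f.

S -> c | fU; A -> SS | ff | SSA; H -> f | SS | fH | SSA | fAH; U -> f | cHU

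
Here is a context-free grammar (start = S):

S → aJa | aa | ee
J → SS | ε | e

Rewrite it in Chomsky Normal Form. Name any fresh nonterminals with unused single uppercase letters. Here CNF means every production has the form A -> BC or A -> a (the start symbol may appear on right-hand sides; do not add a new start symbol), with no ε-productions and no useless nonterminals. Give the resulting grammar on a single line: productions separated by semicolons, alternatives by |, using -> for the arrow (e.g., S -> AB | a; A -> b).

S -> AA | AC | BB; A -> a; B -> e; C -> JA; J -> e | SS

Nullable: {J}; after ε-elimination: S -> aa | ee | aJa; J -> e | SS.
No unit productions to eliminate.
TERM: introduce A -> a, B -> e and substitute in every rule of length ≥2.
BIN: S -> AJA becomes S -> AC, C -> JA.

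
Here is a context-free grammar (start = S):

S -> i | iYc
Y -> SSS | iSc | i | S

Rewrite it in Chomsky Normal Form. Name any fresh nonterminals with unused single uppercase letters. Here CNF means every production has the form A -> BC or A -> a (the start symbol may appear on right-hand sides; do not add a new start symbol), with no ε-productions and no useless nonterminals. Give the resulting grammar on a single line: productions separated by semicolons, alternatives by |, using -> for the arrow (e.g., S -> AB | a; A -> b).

S -> i | AC; A -> i; B -> c; C -> YB; D -> SB; E -> YB; F -> SS; Y -> i | AD | AE | SF

No ε-productions.
After unit-elimination: S -> i | iYc; Y -> i | SSS | iSc | iYc.
TERM: introduce B -> c, A -> i and substitute in every rule of length ≥2.
BIN: S -> AYB becomes S -> AC, C -> YB; Y -> ASB becomes Y -> AD, D -> SB; Y -> AYB becomes Y -> AE, E -> YB; Y -> SSS becomes Y -> SF, F -> SS.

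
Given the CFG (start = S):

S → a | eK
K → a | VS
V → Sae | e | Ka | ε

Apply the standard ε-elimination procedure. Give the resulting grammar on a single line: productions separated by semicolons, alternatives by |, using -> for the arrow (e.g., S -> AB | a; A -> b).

S -> a | eK; K -> S | a | VS; V -> e | Ka | Sae

Nullable set: {V}.
K -> VS: V nullable, giving S | VS.
Drop V -> ε.
Unchanged (no nullable symbols): S -> a; S -> eK; K -> a; V -> Ka; V -> Sae; V -> e.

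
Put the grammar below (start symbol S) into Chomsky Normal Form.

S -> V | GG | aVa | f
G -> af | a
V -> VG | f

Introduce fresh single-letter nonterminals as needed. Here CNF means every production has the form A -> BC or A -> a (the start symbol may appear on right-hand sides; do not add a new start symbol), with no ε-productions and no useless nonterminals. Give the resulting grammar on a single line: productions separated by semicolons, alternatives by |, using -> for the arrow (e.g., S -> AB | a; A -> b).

S -> f | AC | GG | VG; A -> a; B -> f; C -> VA; G -> a | AB; V -> f | VG

No ε-productions.
After unit-elimination: S -> f | GG | VG | aVa; G -> a | af; V -> f | VG.
TERM: introduce A -> a, B -> f and substitute in every rule of length ≥2.
BIN: S -> AVA becomes S -> AC, C -> VA.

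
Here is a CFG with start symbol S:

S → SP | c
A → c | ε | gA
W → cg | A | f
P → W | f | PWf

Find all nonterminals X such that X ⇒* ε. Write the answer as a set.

{A, P, W}

Directly nullable (have an ε-rule): {A}.
W is nullable via W -> A (every symbol on the right is already known nullable).
P is nullable via P -> W (every symbol on the right is already known nullable).
Not nullable: S — each has a terminal in every rule's right-hand side or depends on a non-nullable symbol.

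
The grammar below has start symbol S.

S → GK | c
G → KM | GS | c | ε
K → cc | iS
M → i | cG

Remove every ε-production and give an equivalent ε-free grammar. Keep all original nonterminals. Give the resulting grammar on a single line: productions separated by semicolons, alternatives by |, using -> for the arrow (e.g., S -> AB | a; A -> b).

S -> K | c | GK; G -> S | c | GS | KM; K -> cc | iS; M -> c | i | cG

Nullable set: {G}.
S -> GK: G nullable, giving GK | K.
Drop G -> ε.
G -> GS: G nullable, giving GS | S.
M -> cG: G nullable, giving c | cG.
Unchanged (no nullable symbols): S -> c; G -> KM; G -> c; K -> cc; K -> iS; M -> i.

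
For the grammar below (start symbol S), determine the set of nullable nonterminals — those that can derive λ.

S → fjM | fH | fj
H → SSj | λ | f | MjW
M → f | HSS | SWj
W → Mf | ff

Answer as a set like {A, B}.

{H}

Directly nullable (have an ε-rule): {H}.
Not nullable: M, S, W — each has a terminal in every rule's right-hand side or depends on a non-nullable symbol.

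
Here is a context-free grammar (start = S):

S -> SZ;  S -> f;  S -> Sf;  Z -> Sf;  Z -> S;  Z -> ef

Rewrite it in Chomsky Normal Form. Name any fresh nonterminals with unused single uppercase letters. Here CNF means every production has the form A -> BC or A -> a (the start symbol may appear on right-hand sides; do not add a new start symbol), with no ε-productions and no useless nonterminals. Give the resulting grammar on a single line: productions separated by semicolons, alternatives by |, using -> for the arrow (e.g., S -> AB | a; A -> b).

No ε-productions.
After unit-elimination: S -> f | SZ | Sf; Z -> f | SZ | Sf | ef.
TERM: introduce B -> e, A -> f and substitute in every rule of length ≥2.

S -> f | SA | SZ; A -> f; B -> e; Z -> f | BA | SA | SZ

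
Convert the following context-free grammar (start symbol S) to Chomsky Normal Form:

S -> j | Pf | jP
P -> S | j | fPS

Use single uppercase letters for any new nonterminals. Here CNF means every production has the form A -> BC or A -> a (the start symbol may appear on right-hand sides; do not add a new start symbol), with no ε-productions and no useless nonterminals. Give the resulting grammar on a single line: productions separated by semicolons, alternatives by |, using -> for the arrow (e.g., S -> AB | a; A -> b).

No ε-productions.
After unit-elimination: S -> j | Pf | jP; P -> j | Pf | jP | fPS.
TERM: introduce A -> f, B -> j and substitute in every rule of length ≥2.
BIN: P -> APS becomes P -> AC, C -> PS.

S -> j | BP | PA; A -> f; B -> j; C -> PS; P -> j | AC | BP | PA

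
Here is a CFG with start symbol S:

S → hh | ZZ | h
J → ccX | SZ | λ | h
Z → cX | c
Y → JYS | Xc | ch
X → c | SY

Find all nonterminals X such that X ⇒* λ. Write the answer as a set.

{J}

Directly nullable (have an ε-rule): {J}.
Not nullable: S, X, Y, Z — each has a terminal in every rule's right-hand side or depends on a non-nullable symbol.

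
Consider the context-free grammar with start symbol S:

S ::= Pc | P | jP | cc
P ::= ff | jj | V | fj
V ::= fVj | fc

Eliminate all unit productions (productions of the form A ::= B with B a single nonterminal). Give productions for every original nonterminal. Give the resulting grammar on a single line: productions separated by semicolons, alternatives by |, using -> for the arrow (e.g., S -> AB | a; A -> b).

S -> Pc | cc | fc | ff | fj | jP | jj | fVj; P -> fc | ff | fj | jj | fVj; V -> fc | fVj

Unit productions: P->V, S->P.
Unit pairs (A ⇒* B via units): (P,V), (S,P), (S,V).
S: inherits non-unit rules of {P, S, V} → Pc | cc | fVj | fc | ff | fj | jP | jj.
P: inherits non-unit rules of {P, V} → fVj | fc | ff | fj | jj.
V: inherits non-unit rules of {V} → fVj | fc.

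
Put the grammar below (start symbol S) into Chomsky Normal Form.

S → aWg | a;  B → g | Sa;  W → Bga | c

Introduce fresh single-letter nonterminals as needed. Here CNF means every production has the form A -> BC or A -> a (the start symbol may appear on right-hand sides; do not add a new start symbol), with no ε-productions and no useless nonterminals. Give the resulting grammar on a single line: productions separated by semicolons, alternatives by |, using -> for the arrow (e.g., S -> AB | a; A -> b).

No ε-productions.
No unit productions to eliminate.
TERM: introduce A -> a, C -> g and substitute in every rule of length ≥2.
BIN: S -> AWC becomes S -> AD, D -> WC; W -> BCA becomes W -> BE, E -> CA.

S -> a | AD; A -> a; B -> g | SA; C -> g; D -> WC; E -> CA; W -> c | BE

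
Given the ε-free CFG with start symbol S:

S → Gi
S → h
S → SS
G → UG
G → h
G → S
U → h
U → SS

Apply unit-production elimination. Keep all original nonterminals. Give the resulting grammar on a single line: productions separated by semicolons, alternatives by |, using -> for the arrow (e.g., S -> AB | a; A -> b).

S -> h | Gi | SS; G -> h | Gi | SS | UG; U -> h | SS

Unit productions: G->S.
Unit pairs (A ⇒* B via units): (G,S).
S: inherits non-unit rules of {S} → Gi | SS | h.
G: inherits non-unit rules of {G, S} → Gi | SS | UG | h.
U: inherits non-unit rules of {U} → SS | h.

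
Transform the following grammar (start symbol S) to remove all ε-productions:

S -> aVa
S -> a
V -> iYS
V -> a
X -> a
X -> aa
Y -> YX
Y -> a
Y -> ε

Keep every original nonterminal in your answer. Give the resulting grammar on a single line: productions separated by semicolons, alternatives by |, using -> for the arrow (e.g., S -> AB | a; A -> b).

S -> a | aVa; V -> a | iS | iYS; X -> a | aa; Y -> X | a | YX

Nullable set: {Y}.
V -> iYS: Y nullable, giving iS | iYS.
Drop Y -> ε.
Y -> YX: Y nullable, giving X | YX.
Unchanged (no nullable symbols): S -> a; S -> aVa; V -> a; X -> a; X -> aa; Y -> a.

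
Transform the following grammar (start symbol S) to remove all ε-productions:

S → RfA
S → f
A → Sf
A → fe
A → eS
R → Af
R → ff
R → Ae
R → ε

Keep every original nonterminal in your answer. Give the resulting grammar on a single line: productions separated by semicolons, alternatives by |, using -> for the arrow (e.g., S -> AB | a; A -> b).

Nullable set: {R}.
S -> RfA: R nullable, giving RfA | fA.
Drop R -> ε.
Unchanged (no nullable symbols): S -> f; A -> Sf; A -> eS; A -> fe; R -> Ae; R -> Af; R -> ff.

S -> f | fA | RfA; A -> Sf | eS | fe; R -> Ae | Af | ff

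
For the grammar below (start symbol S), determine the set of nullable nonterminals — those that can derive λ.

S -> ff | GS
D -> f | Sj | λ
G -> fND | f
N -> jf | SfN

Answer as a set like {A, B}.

Directly nullable (have an ε-rule): {D}.
Not nullable: G, N, S — each has a terminal in every rule's right-hand side or depends on a non-nullable symbol.

{D}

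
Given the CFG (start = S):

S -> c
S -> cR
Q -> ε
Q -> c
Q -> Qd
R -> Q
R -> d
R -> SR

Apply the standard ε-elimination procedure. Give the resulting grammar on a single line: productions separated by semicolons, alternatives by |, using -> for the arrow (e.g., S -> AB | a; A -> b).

Nullable set: {Q, R}.
S -> cR: R nullable, giving c | cR.
Drop Q -> ε.
Q -> Qd: Q nullable, giving Qd | d.
R -> Q: Q nullable, giving Q.
R -> SR: R nullable, giving S | SR.
Unchanged (no nullable symbols): S -> c; Q -> c; R -> d.

S -> c | cR; Q -> c | d | Qd; R -> Q | S | d | SR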